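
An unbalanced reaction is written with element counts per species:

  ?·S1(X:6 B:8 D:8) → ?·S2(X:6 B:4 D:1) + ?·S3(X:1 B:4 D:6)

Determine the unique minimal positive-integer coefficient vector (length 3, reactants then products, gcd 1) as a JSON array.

Coefficients: [5, 4, 6]

X: 5·6 = 30 | 4·6+6·1 = 30
B: 5·8 = 40 | 4·4+6·4 = 40
D: 5·8 = 40 | 4·1+6·6 = 40
gcd(5,4,6) = 1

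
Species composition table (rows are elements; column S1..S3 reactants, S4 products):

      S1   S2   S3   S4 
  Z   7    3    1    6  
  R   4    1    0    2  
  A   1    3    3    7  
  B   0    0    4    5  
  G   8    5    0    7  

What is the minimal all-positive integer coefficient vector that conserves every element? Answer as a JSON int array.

Z: 1·7+4·3+5·1 = 24 | 4·6 = 24
R: 1·4+4·1+5·0 = 8 | 4·2 = 8
A: 1·1+4·3+5·3 = 28 | 4·7 = 28
B: 1·0+4·0+5·4 = 20 | 4·5 = 20
G: 1·8+4·5+5·0 = 28 | 4·7 = 28
gcd(1,4,5,4) = 1

Coefficients: [1, 4, 5, 4]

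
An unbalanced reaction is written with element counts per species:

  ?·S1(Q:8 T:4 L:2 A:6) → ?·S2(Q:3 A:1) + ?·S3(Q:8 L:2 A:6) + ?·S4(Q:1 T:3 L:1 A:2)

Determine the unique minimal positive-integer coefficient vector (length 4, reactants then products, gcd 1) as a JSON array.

Coefficients: [3, 4, 1, 4]

Q: 3·8 = 24 | 4·3+1·8+4·1 = 24
T: 3·4 = 12 | 4·0+1·0+4·3 = 12
L: 3·2 = 6 | 4·0+1·2+4·1 = 6
A: 3·6 = 18 | 4·1+1·6+4·2 = 18
gcd(3,4,1,4) = 1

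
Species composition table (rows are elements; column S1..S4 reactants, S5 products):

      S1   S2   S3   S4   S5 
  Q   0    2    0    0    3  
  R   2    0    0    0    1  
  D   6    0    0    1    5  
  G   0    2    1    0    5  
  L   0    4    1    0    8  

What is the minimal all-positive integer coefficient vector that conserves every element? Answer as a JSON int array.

Q: 1·0+3·2+4·0+4·0 = 6 | 2·3 = 6
R: 1·2+3·0+4·0+4·0 = 2 | 2·1 = 2
D: 1·6+3·0+4·0+4·1 = 10 | 2·5 = 10
G: 1·0+3·2+4·1+4·0 = 10 | 2·5 = 10
L: 1·0+3·4+4·1+4·0 = 16 | 2·8 = 16
gcd(1,3,4,4,2) = 1

Coefficients: [1, 3, 4, 4, 2]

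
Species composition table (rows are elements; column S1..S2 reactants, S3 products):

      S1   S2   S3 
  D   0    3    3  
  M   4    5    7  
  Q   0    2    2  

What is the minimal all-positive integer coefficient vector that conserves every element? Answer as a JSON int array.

D: 1·0+2·3 = 6 | 2·3 = 6
M: 1·4+2·5 = 14 | 2·7 = 14
Q: 1·0+2·2 = 4 | 2·2 = 4
gcd(1,2,2) = 1

Coefficients: [1, 2, 2]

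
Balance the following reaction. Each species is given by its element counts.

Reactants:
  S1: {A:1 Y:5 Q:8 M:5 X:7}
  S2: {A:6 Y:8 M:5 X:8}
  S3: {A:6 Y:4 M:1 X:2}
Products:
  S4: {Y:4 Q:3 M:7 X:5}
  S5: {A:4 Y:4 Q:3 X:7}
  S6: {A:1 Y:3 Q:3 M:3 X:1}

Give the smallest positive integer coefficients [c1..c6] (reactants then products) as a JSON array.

Coefficients: [6, 3, 1, 4, 6, 6]

A: 6·1+3·6+1·6 = 30 | 4·0+6·4+6·1 = 30
Y: 6·5+3·8+1·4 = 58 | 4·4+6·4+6·3 = 58
Q: 6·8+3·0+1·0 = 48 | 4·3+6·3+6·3 = 48
M: 6·5+3·5+1·1 = 46 | 4·7+6·0+6·3 = 46
X: 6·7+3·8+1·2 = 68 | 4·5+6·7+6·1 = 68
gcd(6,3,1,4,6,6) = 1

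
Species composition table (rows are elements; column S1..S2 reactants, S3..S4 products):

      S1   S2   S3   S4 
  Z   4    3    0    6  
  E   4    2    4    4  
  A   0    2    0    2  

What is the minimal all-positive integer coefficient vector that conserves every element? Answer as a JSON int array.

Z: 3·4+4·3 = 24 | 1·0+4·6 = 24
E: 3·4+4·2 = 20 | 1·4+4·4 = 20
A: 3·0+4·2 = 8 | 1·0+4·2 = 8
gcd(3,4,1,4) = 1

Coefficients: [3, 4, 1, 4]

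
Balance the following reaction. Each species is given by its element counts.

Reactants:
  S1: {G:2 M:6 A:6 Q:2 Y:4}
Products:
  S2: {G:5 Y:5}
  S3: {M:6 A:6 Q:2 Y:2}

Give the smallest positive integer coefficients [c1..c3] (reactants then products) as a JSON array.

G: 5·2 = 10 | 2·5+5·0 = 10
M: 5·6 = 30 | 2·0+5·6 = 30
A: 5·6 = 30 | 2·0+5·6 = 30
Q: 5·2 = 10 | 2·0+5·2 = 10
Y: 5·4 = 20 | 2·5+5·2 = 20
gcd(5,2,5) = 1

Coefficients: [5, 2, 5]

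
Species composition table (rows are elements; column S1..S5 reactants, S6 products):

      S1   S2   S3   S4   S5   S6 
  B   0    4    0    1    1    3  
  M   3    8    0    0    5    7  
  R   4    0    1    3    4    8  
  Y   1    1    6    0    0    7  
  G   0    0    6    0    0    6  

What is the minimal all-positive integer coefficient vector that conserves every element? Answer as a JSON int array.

B: 3·0+2·4+5·0+5·1+2·1 = 15 | 5·3 = 15
M: 3·3+2·8+5·0+5·0+2·5 = 35 | 5·7 = 35
R: 3·4+2·0+5·1+5·3+2·4 = 40 | 5·8 = 40
Y: 3·1+2·1+5·6+5·0+2·0 = 35 | 5·7 = 35
G: 3·0+2·0+5·6+5·0+2·0 = 30 | 5·6 = 30
gcd(3,2,5,5,2,5) = 1

Coefficients: [3, 2, 5, 5, 2, 5]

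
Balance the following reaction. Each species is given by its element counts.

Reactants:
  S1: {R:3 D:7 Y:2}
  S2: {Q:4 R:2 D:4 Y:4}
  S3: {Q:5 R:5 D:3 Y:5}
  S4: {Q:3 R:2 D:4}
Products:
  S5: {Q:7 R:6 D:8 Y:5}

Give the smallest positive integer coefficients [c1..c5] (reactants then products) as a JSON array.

Q: 1·0+2·4+3·5+4·3 = 35 | 5·7 = 35
R: 1·3+2·2+3·5+4·2 = 30 | 5·6 = 30
D: 1·7+2·4+3·3+4·4 = 40 | 5·8 = 40
Y: 1·2+2·4+3·5+4·0 = 25 | 5·5 = 25
gcd(1,2,3,4,5) = 1

Coefficients: [1, 2, 3, 4, 5]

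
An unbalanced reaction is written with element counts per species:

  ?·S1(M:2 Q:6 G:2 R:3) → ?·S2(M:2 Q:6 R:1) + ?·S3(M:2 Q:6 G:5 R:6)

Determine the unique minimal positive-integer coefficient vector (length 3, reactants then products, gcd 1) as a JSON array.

Coefficients: [5, 3, 2]

M: 5·2 = 10 | 3·2+2·2 = 10
Q: 5·6 = 30 | 3·6+2·6 = 30
G: 5·2 = 10 | 3·0+2·5 = 10
R: 5·3 = 15 | 3·1+2·6 = 15
gcd(5,3,2) = 1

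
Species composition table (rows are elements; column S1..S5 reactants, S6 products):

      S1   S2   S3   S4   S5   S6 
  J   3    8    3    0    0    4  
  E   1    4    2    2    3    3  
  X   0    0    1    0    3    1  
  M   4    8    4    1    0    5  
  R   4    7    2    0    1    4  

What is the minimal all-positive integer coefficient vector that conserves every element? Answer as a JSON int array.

Coefficients: [2, 1, 2, 1, 1, 5]

J: 2·3+1·8+2·3+1·0+1·0 = 20 | 5·4 = 20
E: 2·1+1·4+2·2+1·2+1·3 = 15 | 5·3 = 15
X: 2·0+1·0+2·1+1·0+1·3 = 5 | 5·1 = 5
M: 2·4+1·8+2·4+1·1+1·0 = 25 | 5·5 = 25
R: 2·4+1·7+2·2+1·0+1·1 = 20 | 5·4 = 20
gcd(2,1,2,1,1,5) = 1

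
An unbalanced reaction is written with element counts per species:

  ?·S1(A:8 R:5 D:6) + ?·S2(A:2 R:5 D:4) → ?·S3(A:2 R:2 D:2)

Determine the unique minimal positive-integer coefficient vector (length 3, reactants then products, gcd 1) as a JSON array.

A: 1·8+1·2 = 10 | 5·2 = 10
R: 1·5+1·5 = 10 | 5·2 = 10
D: 1·6+1·4 = 10 | 5·2 = 10
gcd(1,1,5) = 1

Coefficients: [1, 1, 5]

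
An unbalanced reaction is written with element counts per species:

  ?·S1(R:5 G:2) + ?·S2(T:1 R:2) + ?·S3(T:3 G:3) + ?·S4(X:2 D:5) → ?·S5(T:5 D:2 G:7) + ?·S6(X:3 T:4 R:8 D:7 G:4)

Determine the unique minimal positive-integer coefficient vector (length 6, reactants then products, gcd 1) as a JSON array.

Coefficients: [4, 6, 5, 6, 1, 4]

X: 4·0+6·0+5·0+6·2 = 12 | 1·0+4·3 = 12
T: 4·0+6·1+5·3+6·0 = 21 | 1·5+4·4 = 21
R: 4·5+6·2+5·0+6·0 = 32 | 1·0+4·8 = 32
D: 4·0+6·0+5·0+6·5 = 30 | 1·2+4·7 = 30
G: 4·2+6·0+5·3+6·0 = 23 | 1·7+4·4 = 23
gcd(4,6,5,6,1,4) = 1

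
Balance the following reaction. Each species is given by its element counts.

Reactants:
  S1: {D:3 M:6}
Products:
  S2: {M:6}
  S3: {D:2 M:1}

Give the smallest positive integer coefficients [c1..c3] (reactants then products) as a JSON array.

Coefficients: [4, 3, 6]

D: 4·3 = 12 | 3·0+6·2 = 12
M: 4·6 = 24 | 3·6+6·1 = 24
gcd(4,3,6) = 1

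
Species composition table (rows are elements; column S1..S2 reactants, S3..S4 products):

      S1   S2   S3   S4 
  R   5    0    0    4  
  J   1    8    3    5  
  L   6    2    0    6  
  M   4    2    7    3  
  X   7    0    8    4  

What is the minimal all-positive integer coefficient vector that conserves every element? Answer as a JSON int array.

R: 4·5+3·0 = 20 | 1·0+5·4 = 20
J: 4·1+3·8 = 28 | 1·3+5·5 = 28
L: 4·6+3·2 = 30 | 1·0+5·6 = 30
M: 4·4+3·2 = 22 | 1·7+5·3 = 22
X: 4·7+3·0 = 28 | 1·8+5·4 = 28
gcd(4,3,1,5) = 1

Coefficients: [4, 3, 1, 5]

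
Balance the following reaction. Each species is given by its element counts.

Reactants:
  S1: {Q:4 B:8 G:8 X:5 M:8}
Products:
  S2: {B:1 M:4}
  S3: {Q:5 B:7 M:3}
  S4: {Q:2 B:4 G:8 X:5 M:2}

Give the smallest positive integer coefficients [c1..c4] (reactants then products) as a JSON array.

Coefficients: [5, 6, 2, 5]

Q: 5·4 = 20 | 6·0+2·5+5·2 = 20
B: 5·8 = 40 | 6·1+2·7+5·4 = 40
G: 5·8 = 40 | 6·0+2·0+5·8 = 40
X: 5·5 = 25 | 6·0+2·0+5·5 = 25
M: 5·8 = 40 | 6·4+2·3+5·2 = 40
gcd(5,6,2,5) = 1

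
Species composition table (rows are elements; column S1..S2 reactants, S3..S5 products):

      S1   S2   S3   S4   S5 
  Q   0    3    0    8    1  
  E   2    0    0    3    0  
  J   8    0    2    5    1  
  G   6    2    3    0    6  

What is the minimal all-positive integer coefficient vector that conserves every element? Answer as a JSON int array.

Q: 3·0+6·3 = 18 | 6·0+2·8+2·1 = 18
E: 3·2+6·0 = 6 | 6·0+2·3+2·0 = 6
J: 3·8+6·0 = 24 | 6·2+2·5+2·1 = 24
G: 3·6+6·2 = 30 | 6·3+2·0+2·6 = 30
gcd(3,6,6,2,2) = 1

Coefficients: [3, 6, 6, 2, 2]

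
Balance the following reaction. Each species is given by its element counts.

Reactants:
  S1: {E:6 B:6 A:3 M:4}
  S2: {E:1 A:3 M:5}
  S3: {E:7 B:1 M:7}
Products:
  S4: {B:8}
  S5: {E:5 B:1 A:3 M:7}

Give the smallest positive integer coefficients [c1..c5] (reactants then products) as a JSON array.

E: 2·6+4·1+2·7 = 30 | 1·0+6·5 = 30
B: 2·6+4·0+2·1 = 14 | 1·8+6·1 = 14
A: 2·3+4·3+2·0 = 18 | 1·0+6·3 = 18
M: 2·4+4·5+2·7 = 42 | 1·0+6·7 = 42
gcd(2,4,2,1,6) = 1

Coefficients: [2, 4, 2, 1, 6]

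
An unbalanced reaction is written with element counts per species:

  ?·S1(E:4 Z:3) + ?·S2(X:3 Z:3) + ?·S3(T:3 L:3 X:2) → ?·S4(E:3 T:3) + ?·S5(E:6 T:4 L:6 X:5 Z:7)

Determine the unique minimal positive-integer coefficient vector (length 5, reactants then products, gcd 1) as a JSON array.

E: 6·4+1·0+6·0 = 24 | 2·3+3·6 = 24
T: 6·0+1·0+6·3 = 18 | 2·3+3·4 = 18
L: 6·0+1·0+6·3 = 18 | 2·0+3·6 = 18
X: 6·0+1·3+6·2 = 15 | 2·0+3·5 = 15
Z: 6·3+1·3+6·0 = 21 | 2·0+3·7 = 21
gcd(6,1,6,2,3) = 1

Coefficients: [6, 1, 6, 2, 3]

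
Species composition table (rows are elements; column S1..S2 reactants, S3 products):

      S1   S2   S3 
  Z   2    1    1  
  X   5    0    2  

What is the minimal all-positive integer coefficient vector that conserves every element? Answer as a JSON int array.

Coefficients: [2, 1, 5]

Z: 2·2+1·1 = 5 | 5·1 = 5
X: 2·5+1·0 = 10 | 5·2 = 10
gcd(2,1,5) = 1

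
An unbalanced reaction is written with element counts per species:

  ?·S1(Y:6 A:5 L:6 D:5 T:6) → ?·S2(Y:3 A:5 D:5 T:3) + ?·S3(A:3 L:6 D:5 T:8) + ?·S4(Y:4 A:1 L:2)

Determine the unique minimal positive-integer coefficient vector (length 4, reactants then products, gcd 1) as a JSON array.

Y: 5·6 = 30 | 2·3+3·0+6·4 = 30
A: 5·5 = 25 | 2·5+3·3+6·1 = 25
L: 5·6 = 30 | 2·0+3·6+6·2 = 30
D: 5·5 = 25 | 2·5+3·5+6·0 = 25
T: 5·6 = 30 | 2·3+3·8+6·0 = 30
gcd(5,2,3,6) = 1

Coefficients: [5, 2, 3, 6]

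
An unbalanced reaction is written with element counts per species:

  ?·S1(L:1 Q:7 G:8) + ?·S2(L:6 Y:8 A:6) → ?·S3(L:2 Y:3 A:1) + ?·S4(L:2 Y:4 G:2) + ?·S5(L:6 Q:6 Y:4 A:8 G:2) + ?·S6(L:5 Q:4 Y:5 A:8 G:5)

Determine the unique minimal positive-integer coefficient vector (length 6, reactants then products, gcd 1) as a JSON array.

Coefficients: [2, 5, 6, 2, 1, 2]

L: 2·1+5·6 = 32 | 6·2+2·2+1·6+2·5 = 32
Q: 2·7+5·0 = 14 | 6·0+2·0+1·6+2·4 = 14
Y: 2·0+5·8 = 40 | 6·3+2·4+1·4+2·5 = 40
A: 2·0+5·6 = 30 | 6·1+2·0+1·8+2·8 = 30
G: 2·8+5·0 = 16 | 6·0+2·2+1·2+2·5 = 16
gcd(2,5,6,2,1,2) = 1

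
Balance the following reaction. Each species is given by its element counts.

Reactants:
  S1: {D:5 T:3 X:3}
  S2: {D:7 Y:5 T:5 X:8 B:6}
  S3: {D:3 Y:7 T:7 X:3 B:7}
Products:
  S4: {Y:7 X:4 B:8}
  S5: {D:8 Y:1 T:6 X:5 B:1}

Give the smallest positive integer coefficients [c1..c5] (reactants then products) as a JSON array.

Coefficients: [6, 1, 1, 1, 5]

D: 6·5+1·7+1·3 = 40 | 1·0+5·8 = 40
Y: 6·0+1·5+1·7 = 12 | 1·7+5·1 = 12
T: 6·3+1·5+1·7 = 30 | 1·0+5·6 = 30
X: 6·3+1·8+1·3 = 29 | 1·4+5·5 = 29
B: 6·0+1·6+1·7 = 13 | 1·8+5·1 = 13
gcd(6,1,1,1,5) = 1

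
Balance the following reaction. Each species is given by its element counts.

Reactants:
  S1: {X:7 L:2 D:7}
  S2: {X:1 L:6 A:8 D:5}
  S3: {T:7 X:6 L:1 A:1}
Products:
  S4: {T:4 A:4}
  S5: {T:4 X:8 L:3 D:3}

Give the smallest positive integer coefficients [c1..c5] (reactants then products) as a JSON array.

T: 1·0+1·0+4·7 = 28 | 3·4+4·4 = 28
X: 1·7+1·1+4·6 = 32 | 3·0+4·8 = 32
L: 1·2+1·6+4·1 = 12 | 3·0+4·3 = 12
A: 1·0+1·8+4·1 = 12 | 3·4+4·0 = 12
D: 1·7+1·5+4·0 = 12 | 3·0+4·3 = 12
gcd(1,1,4,3,4) = 1

Coefficients: [1, 1, 4, 3, 4]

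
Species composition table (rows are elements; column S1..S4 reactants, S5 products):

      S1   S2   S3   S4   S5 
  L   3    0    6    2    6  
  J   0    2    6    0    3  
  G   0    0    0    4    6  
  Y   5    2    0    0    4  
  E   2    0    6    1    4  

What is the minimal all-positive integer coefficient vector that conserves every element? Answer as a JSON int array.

Coefficients: [2, 3, 1, 6, 4]

L: 2·3+3·0+1·6+6·2 = 24 | 4·6 = 24
J: 2·0+3·2+1·6+6·0 = 12 | 4·3 = 12
G: 2·0+3·0+1·0+6·4 = 24 | 4·6 = 24
Y: 2·5+3·2+1·0+6·0 = 16 | 4·4 = 16
E: 2·2+3·0+1·6+6·1 = 16 | 4·4 = 16
gcd(2,3,1,6,4) = 1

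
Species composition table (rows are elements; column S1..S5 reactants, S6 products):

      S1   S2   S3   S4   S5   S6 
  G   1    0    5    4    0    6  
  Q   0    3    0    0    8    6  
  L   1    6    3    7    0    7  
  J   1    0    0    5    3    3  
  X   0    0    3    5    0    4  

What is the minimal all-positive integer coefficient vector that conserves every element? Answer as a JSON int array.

Coefficients: [1, 2, 5, 1, 3, 5]

G: 1·1+2·0+5·5+1·4+3·0 = 30 | 5·6 = 30
Q: 1·0+2·3+5·0+1·0+3·8 = 30 | 5·6 = 30
L: 1·1+2·6+5·3+1·7+3·0 = 35 | 5·7 = 35
J: 1·1+2·0+5·0+1·5+3·3 = 15 | 5·3 = 15
X: 1·0+2·0+5·3+1·5+3·0 = 20 | 5·4 = 20
gcd(1,2,5,1,3,5) = 1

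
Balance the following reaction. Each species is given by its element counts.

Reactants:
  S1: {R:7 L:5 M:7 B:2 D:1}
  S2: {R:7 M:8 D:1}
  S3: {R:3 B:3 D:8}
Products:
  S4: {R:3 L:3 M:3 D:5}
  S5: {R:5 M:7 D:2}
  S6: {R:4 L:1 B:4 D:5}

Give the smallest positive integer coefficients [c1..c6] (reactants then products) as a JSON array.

R: 3·7+2·7+6·3 = 53 | 3·3+4·5+6·4 = 53
L: 3·5+2·0+6·0 = 15 | 3·3+4·0+6·1 = 15
M: 3·7+2·8+6·0 = 37 | 3·3+4·7+6·0 = 37
B: 3·2+2·0+6·3 = 24 | 3·0+4·0+6·4 = 24
D: 3·1+2·1+6·8 = 53 | 3·5+4·2+6·5 = 53
gcd(3,2,6,3,4,6) = 1

Coefficients: [3, 2, 6, 3, 4, 6]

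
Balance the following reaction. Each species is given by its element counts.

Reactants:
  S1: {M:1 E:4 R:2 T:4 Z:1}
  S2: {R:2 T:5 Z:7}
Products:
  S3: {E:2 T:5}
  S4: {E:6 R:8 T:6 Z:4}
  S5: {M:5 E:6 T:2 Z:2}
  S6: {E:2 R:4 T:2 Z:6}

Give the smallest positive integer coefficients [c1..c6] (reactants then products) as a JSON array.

M: 5·1+1·0 = 5 | 3·0+1·0+1·5+1·0 = 5
E: 5·4+1·0 = 20 | 3·2+1·6+1·6+1·2 = 20
R: 5·2+1·2 = 12 | 3·0+1·8+1·0+1·4 = 12
T: 5·4+1·5 = 25 | 3·5+1·6+1·2+1·2 = 25
Z: 5·1+1·7 = 12 | 3·0+1·4+1·2+1·6 = 12
gcd(5,1,3,1,1,1) = 1

Coefficients: [5, 1, 3, 1, 1, 1]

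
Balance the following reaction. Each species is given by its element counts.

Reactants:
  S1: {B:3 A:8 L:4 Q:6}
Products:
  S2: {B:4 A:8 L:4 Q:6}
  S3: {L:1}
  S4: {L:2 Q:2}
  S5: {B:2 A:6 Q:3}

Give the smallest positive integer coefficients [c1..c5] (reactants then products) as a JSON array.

Coefficients: [4, 1, 6, 3, 4]

B: 4·3 = 12 | 1·4+6·0+3·0+4·2 = 12
A: 4·8 = 32 | 1·8+6·0+3·0+4·6 = 32
L: 4·4 = 16 | 1·4+6·1+3·2+4·0 = 16
Q: 4·6 = 24 | 1·6+6·0+3·2+4·3 = 24
gcd(4,1,6,3,4) = 1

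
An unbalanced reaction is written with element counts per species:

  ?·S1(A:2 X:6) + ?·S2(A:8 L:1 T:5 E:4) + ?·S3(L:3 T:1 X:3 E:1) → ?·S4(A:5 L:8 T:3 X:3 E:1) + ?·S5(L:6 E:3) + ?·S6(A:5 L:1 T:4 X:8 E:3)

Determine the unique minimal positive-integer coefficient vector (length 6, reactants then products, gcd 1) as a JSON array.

Coefficients: [2, 2, 5, 1, 1, 3]

A: 2·2+2·8+5·0 = 20 | 1·5+1·0+3·5 = 20
L: 2·0+2·1+5·3 = 17 | 1·8+1·6+3·1 = 17
T: 2·0+2·5+5·1 = 15 | 1·3+1·0+3·4 = 15
X: 2·6+2·0+5·3 = 27 | 1·3+1·0+3·8 = 27
E: 2·0+2·4+5·1 = 13 | 1·1+1·3+3·3 = 13
gcd(2,2,5,1,1,3) = 1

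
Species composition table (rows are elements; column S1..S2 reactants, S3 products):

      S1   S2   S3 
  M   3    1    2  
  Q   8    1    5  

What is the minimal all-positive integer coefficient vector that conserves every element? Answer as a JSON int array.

M: 3·3+1·1 = 10 | 5·2 = 10
Q: 3·8+1·1 = 25 | 5·5 = 25
gcd(3,1,5) = 1

Coefficients: [3, 1, 5]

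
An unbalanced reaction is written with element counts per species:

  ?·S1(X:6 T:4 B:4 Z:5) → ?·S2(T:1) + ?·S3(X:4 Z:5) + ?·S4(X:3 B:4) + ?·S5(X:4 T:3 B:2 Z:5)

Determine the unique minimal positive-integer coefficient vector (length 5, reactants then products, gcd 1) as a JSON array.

Coefficients: [3, 6, 1, 2, 2]

X: 3·6 = 18 | 6·0+1·4+2·3+2·4 = 18
T: 3·4 = 12 | 6·1+1·0+2·0+2·3 = 12
B: 3·4 = 12 | 6·0+1·0+2·4+2·2 = 12
Z: 3·5 = 15 | 6·0+1·5+2·0+2·5 = 15
gcd(3,6,1,2,2) = 1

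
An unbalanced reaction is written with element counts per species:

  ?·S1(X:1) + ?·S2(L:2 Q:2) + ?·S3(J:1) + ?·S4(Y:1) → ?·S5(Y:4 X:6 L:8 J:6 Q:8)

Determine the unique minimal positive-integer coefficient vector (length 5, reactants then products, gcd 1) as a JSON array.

Y: 6·0+4·0+6·0+4·1 = 4 | 1·4 = 4
X: 6·1+4·0+6·0+4·0 = 6 | 1·6 = 6
L: 6·0+4·2+6·0+4·0 = 8 | 1·8 = 8
J: 6·0+4·0+6·1+4·0 = 6 | 1·6 = 6
Q: 6·0+4·2+6·0+4·0 = 8 | 1·8 = 8
gcd(6,4,6,4,1) = 1

Coefficients: [6, 4, 6, 4, 1]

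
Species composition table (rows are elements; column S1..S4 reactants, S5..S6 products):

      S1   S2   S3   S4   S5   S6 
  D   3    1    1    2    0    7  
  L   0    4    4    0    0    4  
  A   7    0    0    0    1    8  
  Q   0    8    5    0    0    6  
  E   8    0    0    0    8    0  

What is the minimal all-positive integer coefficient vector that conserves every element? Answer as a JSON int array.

Coefficients: [4, 1, 2, 3, 4, 3]

D: 4·3+1·1+2·1+3·2 = 21 | 4·0+3·7 = 21
L: 4·0+1·4+2·4+3·0 = 12 | 4·0+3·4 = 12
A: 4·7+1·0+2·0+3·0 = 28 | 4·1+3·8 = 28
Q: 4·0+1·8+2·5+3·0 = 18 | 4·0+3·6 = 18
E: 4·8+1·0+2·0+3·0 = 32 | 4·8+3·0 = 32
gcd(4,1,2,3,4,3) = 1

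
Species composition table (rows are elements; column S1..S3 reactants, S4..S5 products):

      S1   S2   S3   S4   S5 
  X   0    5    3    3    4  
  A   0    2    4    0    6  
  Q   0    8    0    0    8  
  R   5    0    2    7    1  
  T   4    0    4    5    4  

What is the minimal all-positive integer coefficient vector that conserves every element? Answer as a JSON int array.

X: 5·0+3·5+3·3 = 24 | 4·3+3·4 = 24
A: 5·0+3·2+3·4 = 18 | 4·0+3·6 = 18
Q: 5·0+3·8+3·0 = 24 | 4·0+3·8 = 24
R: 5·5+3·0+3·2 = 31 | 4·7+3·1 = 31
T: 5·4+3·0+3·4 = 32 | 4·5+3·4 = 32
gcd(5,3,3,4,3) = 1

Coefficients: [5, 3, 3, 4, 3]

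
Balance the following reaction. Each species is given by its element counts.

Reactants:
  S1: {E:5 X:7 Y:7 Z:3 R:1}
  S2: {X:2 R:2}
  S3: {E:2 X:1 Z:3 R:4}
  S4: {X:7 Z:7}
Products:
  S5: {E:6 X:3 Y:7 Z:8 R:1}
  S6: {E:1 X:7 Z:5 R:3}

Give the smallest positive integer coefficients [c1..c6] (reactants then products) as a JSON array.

Coefficients: [2, 1, 4, 4, 2, 6]

E: 2·5+1·0+4·2+4·0 = 18 | 2·6+6·1 = 18
X: 2·7+1·2+4·1+4·7 = 48 | 2·3+6·7 = 48
Y: 2·7+1·0+4·0+4·0 = 14 | 2·7+6·0 = 14
Z: 2·3+1·0+4·3+4·7 = 46 | 2·8+6·5 = 46
R: 2·1+1·2+4·4+4·0 = 20 | 2·1+6·3 = 20
gcd(2,1,4,4,2,6) = 1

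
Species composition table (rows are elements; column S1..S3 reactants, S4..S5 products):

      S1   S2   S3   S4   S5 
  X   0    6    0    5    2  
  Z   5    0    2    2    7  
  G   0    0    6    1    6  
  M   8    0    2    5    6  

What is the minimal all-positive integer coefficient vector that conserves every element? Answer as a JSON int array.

X: 5·0+6·6+4·0 = 36 | 6·5+3·2 = 36
Z: 5·5+6·0+4·2 = 33 | 6·2+3·7 = 33
G: 5·0+6·0+4·6 = 24 | 6·1+3·6 = 24
M: 5·8+6·0+4·2 = 48 | 6·5+3·6 = 48
gcd(5,6,4,6,3) = 1

Coefficients: [5, 6, 4, 6, 3]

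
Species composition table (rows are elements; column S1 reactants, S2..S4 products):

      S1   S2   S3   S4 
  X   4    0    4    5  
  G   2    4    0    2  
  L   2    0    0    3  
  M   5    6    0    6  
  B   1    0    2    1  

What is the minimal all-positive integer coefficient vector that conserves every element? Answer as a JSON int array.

Coefficients: [6, 1, 1, 4]

X: 6·4 = 24 | 1·0+1·4+4·5 = 24
G: 6·2 = 12 | 1·4+1·0+4·2 = 12
L: 6·2 = 12 | 1·0+1·0+4·3 = 12
M: 6·5 = 30 | 1·6+1·0+4·6 = 30
B: 6·1 = 6 | 1·0+1·2+4·1 = 6
gcd(6,1,1,4) = 1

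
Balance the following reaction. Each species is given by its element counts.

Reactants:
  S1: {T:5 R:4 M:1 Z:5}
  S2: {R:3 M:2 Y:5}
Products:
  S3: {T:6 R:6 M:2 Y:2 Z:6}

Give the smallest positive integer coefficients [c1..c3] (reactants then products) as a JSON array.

Coefficients: [6, 2, 5]

T: 6·5+2·0 = 30 | 5·6 = 30
R: 6·4+2·3 = 30 | 5·6 = 30
M: 6·1+2·2 = 10 | 5·2 = 10
Y: 6·0+2·5 = 10 | 5·2 = 10
Z: 6·5+2·0 = 30 | 5·6 = 30
gcd(6,2,5) = 1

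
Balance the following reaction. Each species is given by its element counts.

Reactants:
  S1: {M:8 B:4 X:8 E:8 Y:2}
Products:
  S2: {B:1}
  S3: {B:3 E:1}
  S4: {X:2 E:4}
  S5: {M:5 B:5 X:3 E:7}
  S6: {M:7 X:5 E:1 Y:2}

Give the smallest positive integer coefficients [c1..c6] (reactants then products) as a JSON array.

Coefficients: [5, 3, 4, 6, 1, 5]

M: 5·8 = 40 | 3·0+4·0+6·0+1·5+5·7 = 40
B: 5·4 = 20 | 3·1+4·3+6·0+1·5+5·0 = 20
X: 5·8 = 40 | 3·0+4·0+6·2+1·3+5·5 = 40
E: 5·8 = 40 | 3·0+4·1+6·4+1·7+5·1 = 40
Y: 5·2 = 10 | 3·0+4·0+6·0+1·0+5·2 = 10
gcd(5,3,4,6,1,5) = 1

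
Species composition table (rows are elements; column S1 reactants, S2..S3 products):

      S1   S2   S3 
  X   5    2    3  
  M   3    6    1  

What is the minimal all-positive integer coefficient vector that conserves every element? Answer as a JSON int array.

Coefficients: [4, 1, 6]

X: 4·5 = 20 | 1·2+6·3 = 20
M: 4·3 = 12 | 1·6+6·1 = 12
gcd(4,1,6) = 1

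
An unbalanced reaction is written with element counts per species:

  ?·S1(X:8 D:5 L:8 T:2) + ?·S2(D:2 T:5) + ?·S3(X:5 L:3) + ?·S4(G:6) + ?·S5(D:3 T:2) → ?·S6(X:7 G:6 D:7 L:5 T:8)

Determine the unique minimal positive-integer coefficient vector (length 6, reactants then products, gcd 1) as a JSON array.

Coefficients: [1, 4, 4, 4, 5, 4]

X: 1·8+4·0+4·5+4·0+5·0 = 28 | 4·7 = 28
G: 1·0+4·0+4·0+4·6+5·0 = 24 | 4·6 = 24
D: 1·5+4·2+4·0+4·0+5·3 = 28 | 4·7 = 28
L: 1·8+4·0+4·3+4·0+5·0 = 20 | 4·5 = 20
T: 1·2+4·5+4·0+4·0+5·2 = 32 | 4·8 = 32
gcd(1,4,4,4,5,4) = 1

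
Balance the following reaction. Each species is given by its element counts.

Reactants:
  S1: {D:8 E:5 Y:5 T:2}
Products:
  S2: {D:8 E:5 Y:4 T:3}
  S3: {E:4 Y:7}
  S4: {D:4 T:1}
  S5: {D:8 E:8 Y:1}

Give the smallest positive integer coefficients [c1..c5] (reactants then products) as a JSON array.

Coefficients: [6, 2, 3, 6, 1]

D: 6·8 = 48 | 2·8+3·0+6·4+1·8 = 48
E: 6·5 = 30 | 2·5+3·4+6·0+1·8 = 30
Y: 6·5 = 30 | 2·4+3·7+6·0+1·1 = 30
T: 6·2 = 12 | 2·3+3·0+6·1+1·0 = 12
gcd(6,2,3,6,1) = 1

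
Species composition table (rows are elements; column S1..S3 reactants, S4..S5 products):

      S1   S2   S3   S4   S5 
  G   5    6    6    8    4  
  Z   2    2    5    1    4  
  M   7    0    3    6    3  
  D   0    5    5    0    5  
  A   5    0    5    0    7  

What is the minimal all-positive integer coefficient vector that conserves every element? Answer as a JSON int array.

Coefficients: [6, 4, 1, 5, 5]

G: 6·5+4·6+1·6 = 60 | 5·8+5·4 = 60
Z: 6·2+4·2+1·5 = 25 | 5·1+5·4 = 25
M: 6·7+4·0+1·3 = 45 | 5·6+5·3 = 45
D: 6·0+4·5+1·5 = 25 | 5·0+5·5 = 25
A: 6·5+4·0+1·5 = 35 | 5·0+5·7 = 35
gcd(6,4,1,5,5) = 1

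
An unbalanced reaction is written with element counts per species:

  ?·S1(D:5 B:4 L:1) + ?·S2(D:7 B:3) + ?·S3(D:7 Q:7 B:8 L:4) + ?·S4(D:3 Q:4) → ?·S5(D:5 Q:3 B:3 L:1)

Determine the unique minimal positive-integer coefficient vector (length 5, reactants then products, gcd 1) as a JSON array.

Coefficients: [1, 1, 1, 2, 5]

D: 1·5+1·7+1·7+2·3 = 25 | 5·5 = 25
Q: 1·0+1·0+1·7+2·4 = 15 | 5·3 = 15
B: 1·4+1·3+1·8+2·0 = 15 | 5·3 = 15
L: 1·1+1·0+1·4+2·0 = 5 | 5·1 = 5
gcd(1,1,1,2,5) = 1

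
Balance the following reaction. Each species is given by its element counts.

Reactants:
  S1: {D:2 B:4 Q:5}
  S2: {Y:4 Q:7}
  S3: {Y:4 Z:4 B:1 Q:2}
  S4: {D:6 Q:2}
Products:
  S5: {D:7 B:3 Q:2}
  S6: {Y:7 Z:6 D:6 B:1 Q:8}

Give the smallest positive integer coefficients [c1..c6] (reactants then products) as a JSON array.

Coefficients: [1, 1, 6, 6, 2, 4]

Y: 1·0+1·4+6·4+6·0 = 28 | 2·0+4·7 = 28
Z: 1·0+1·0+6·4+6·0 = 24 | 2·0+4·6 = 24
D: 1·2+1·0+6·0+6·6 = 38 | 2·7+4·6 = 38
B: 1·4+1·0+6·1+6·0 = 10 | 2·3+4·1 = 10
Q: 1·5+1·7+6·2+6·2 = 36 | 2·2+4·8 = 36
gcd(1,1,6,6,2,4) = 1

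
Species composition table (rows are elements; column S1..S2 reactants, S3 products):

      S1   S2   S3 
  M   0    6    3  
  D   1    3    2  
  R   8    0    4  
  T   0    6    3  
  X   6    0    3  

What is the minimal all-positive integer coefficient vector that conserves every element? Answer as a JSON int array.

M: 1·0+1·6 = 6 | 2·3 = 6
D: 1·1+1·3 = 4 | 2·2 = 4
R: 1·8+1·0 = 8 | 2·4 = 8
T: 1·0+1·6 = 6 | 2·3 = 6
X: 1·6+1·0 = 6 | 2·3 = 6
gcd(1,1,2) = 1

Coefficients: [1, 1, 2]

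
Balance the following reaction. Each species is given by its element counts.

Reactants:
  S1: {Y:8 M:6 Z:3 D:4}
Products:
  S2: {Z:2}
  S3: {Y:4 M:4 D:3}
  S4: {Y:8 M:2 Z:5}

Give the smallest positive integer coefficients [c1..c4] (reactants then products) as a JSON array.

Coefficients: [3, 2, 4, 1]

Y: 3·8 = 24 | 2·0+4·4+1·8 = 24
M: 3·6 = 18 | 2·0+4·4+1·2 = 18
Z: 3·3 = 9 | 2·2+4·0+1·5 = 9
D: 3·4 = 12 | 2·0+4·3+1·0 = 12
gcd(3,2,4,1) = 1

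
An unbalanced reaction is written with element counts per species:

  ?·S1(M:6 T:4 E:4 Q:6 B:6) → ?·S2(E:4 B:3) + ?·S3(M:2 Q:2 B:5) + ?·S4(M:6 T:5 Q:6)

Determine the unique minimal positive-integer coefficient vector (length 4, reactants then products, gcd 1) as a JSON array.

M: 5·6 = 30 | 5·0+3·2+4·6 = 30
T: 5·4 = 20 | 5·0+3·0+4·5 = 20
E: 5·4 = 20 | 5·4+3·0+4·0 = 20
Q: 5·6 = 30 | 5·0+3·2+4·6 = 30
B: 5·6 = 30 | 5·3+3·5+4·0 = 30
gcd(5,5,3,4) = 1

Coefficients: [5, 5, 3, 4]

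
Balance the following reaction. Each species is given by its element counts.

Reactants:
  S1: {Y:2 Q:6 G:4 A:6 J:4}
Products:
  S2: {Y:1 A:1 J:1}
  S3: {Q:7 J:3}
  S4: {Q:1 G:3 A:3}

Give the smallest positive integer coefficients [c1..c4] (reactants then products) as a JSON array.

Coefficients: [3, 6, 2, 4]

Y: 3·2 = 6 | 6·1+2·0+4·0 = 6
Q: 3·6 = 18 | 6·0+2·7+4·1 = 18
G: 3·4 = 12 | 6·0+2·0+4·3 = 12
A: 3·6 = 18 | 6·1+2·0+4·3 = 18
J: 3·4 = 12 | 6·1+2·3+4·0 = 12
gcd(3,6,2,4) = 1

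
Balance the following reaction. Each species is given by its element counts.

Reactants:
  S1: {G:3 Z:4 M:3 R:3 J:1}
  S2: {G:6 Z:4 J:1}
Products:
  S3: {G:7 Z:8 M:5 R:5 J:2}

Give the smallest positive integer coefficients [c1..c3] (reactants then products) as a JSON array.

G: 5·3+1·6 = 21 | 3·7 = 21
Z: 5·4+1·4 = 24 | 3·8 = 24
M: 5·3+1·0 = 15 | 3·5 = 15
R: 5·3+1·0 = 15 | 3·5 = 15
J: 5·1+1·1 = 6 | 3·2 = 6
gcd(5,1,3) = 1

Coefficients: [5, 1, 3]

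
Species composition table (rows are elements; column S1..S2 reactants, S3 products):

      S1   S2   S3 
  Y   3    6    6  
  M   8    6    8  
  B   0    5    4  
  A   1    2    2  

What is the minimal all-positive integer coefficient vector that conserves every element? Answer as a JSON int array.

Coefficients: [2, 4, 5]

Y: 2·3+4·6 = 30 | 5·6 = 30
M: 2·8+4·6 = 40 | 5·8 = 40
B: 2·0+4·5 = 20 | 5·4 = 20
A: 2·1+4·2 = 10 | 5·2 = 10
gcd(2,4,5) = 1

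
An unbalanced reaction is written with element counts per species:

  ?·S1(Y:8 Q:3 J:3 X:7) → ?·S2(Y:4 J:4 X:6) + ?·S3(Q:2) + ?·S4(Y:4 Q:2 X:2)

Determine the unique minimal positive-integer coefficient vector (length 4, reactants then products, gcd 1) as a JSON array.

Y: 4·8 = 32 | 3·4+1·0+5·4 = 32
Q: 4·3 = 12 | 3·0+1·2+5·2 = 12
J: 4·3 = 12 | 3·4+1·0+5·0 = 12
X: 4·7 = 28 | 3·6+1·0+5·2 = 28
gcd(4,3,1,5) = 1

Coefficients: [4, 3, 1, 5]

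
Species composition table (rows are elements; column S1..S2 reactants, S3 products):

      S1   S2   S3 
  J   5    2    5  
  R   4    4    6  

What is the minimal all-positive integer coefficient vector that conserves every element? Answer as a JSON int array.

J: 4·5+5·2 = 30 | 6·5 = 30
R: 4·4+5·4 = 36 | 6·6 = 36
gcd(4,5,6) = 1

Coefficients: [4, 5, 6]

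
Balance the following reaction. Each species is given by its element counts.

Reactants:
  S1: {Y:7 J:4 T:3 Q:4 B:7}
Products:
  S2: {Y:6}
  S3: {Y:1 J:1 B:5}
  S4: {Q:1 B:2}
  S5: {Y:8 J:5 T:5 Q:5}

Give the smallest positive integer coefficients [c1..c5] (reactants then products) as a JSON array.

Coefficients: [5, 1, 5, 5, 3]

Y: 5·7 = 35 | 1·6+5·1+5·0+3·8 = 35
J: 5·4 = 20 | 1·0+5·1+5·0+3·5 = 20
T: 5·3 = 15 | 1·0+5·0+5·0+3·5 = 15
Q: 5·4 = 20 | 1·0+5·0+5·1+3·5 = 20
B: 5·7 = 35 | 1·0+5·5+5·2+3·0 = 35
gcd(5,1,5,5,3) = 1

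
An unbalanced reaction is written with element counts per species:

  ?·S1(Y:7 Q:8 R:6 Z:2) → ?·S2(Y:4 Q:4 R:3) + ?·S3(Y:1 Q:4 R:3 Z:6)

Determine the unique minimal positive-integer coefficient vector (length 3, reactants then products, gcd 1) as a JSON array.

Coefficients: [3, 5, 1]

Y: 3·7 = 21 | 5·4+1·1 = 21
Q: 3·8 = 24 | 5·4+1·4 = 24
R: 3·6 = 18 | 5·3+1·3 = 18
Z: 3·2 = 6 | 5·0+1·6 = 6
gcd(3,5,1) = 1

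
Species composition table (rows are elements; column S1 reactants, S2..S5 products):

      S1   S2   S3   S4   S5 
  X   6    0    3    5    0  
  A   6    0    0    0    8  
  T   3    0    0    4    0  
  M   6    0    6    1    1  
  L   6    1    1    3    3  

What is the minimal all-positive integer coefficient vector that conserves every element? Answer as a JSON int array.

X: 4·6 = 24 | 3·0+3·3+3·5+3·0 = 24
A: 4·6 = 24 | 3·0+3·0+3·0+3·8 = 24
T: 4·3 = 12 | 3·0+3·0+3·4+3·0 = 12
M: 4·6 = 24 | 3·0+3·6+3·1+3·1 = 24
L: 4·6 = 24 | 3·1+3·1+3·3+3·3 = 24
gcd(4,3,3,3,3) = 1

Coefficients: [4, 3, 3, 3, 3]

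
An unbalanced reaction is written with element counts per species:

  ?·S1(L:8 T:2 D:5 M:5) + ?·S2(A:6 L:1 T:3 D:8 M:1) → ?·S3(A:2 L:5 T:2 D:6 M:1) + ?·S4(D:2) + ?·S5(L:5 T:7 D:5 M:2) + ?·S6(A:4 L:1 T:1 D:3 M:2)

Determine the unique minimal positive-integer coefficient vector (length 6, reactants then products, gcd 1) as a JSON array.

A: 2·0+4·6 = 24 | 2·2+5·0+1·0+5·4 = 24
L: 2·8+4·1 = 20 | 2·5+5·0+1·5+5·1 = 20
T: 2·2+4·3 = 16 | 2·2+5·0+1·7+5·1 = 16
D: 2·5+4·8 = 42 | 2·6+5·2+1·5+5·3 = 42
M: 2·5+4·1 = 14 | 2·1+5·0+1·2+5·2 = 14
gcd(2,4,2,5,1,5) = 1

Coefficients: [2, 4, 2, 5, 1, 5]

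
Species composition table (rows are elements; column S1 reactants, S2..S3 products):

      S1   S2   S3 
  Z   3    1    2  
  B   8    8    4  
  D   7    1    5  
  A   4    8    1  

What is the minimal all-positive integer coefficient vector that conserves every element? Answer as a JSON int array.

Z: 3·3 = 9 | 1·1+4·2 = 9
B: 3·8 = 24 | 1·8+4·4 = 24
D: 3·7 = 21 | 1·1+4·5 = 21
A: 3·4 = 12 | 1·8+4·1 = 12
gcd(3,1,4) = 1

Coefficients: [3, 1, 4]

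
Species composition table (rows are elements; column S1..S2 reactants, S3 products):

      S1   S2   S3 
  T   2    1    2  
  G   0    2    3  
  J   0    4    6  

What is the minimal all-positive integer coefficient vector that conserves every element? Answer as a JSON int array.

T: 1·2+6·1 = 8 | 4·2 = 8
G: 1·0+6·2 = 12 | 4·3 = 12
J: 1·0+6·4 = 24 | 4·6 = 24
gcd(1,6,4) = 1

Coefficients: [1, 6, 4]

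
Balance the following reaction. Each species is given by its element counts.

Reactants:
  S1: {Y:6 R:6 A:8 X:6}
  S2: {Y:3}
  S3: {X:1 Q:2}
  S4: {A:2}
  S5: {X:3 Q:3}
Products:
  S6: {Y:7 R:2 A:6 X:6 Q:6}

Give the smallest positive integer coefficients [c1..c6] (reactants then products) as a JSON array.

Y: 1·6+5·3+6·0+5·0+2·0 = 21 | 3·7 = 21
R: 1·6+5·0+6·0+5·0+2·0 = 6 | 3·2 = 6
A: 1·8+5·0+6·0+5·2+2·0 = 18 | 3·6 = 18
X: 1·6+5·0+6·1+5·0+2·3 = 18 | 3·6 = 18
Q: 1·0+5·0+6·2+5·0+2·3 = 18 | 3·6 = 18
gcd(1,5,6,5,2,3) = 1

Coefficients: [1, 5, 6, 5, 2, 3]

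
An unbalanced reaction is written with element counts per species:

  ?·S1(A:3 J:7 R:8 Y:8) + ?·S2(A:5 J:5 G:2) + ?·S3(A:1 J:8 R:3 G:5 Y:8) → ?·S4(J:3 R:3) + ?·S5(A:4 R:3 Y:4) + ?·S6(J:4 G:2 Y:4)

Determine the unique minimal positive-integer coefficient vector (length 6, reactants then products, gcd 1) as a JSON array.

A: 3·3+1·5+2·1 = 16 | 6·0+4·4+6·0 = 16
J: 3·7+1·5+2·8 = 42 | 6·3+4·0+6·4 = 42
R: 3·8+1·0+2·3 = 30 | 6·3+4·3+6·0 = 30
G: 3·0+1·2+2·5 = 12 | 6·0+4·0+6·2 = 12
Y: 3·8+1·0+2·8 = 40 | 6·0+4·4+6·4 = 40
gcd(3,1,2,6,4,6) = 1

Coefficients: [3, 1, 2, 6, 4, 6]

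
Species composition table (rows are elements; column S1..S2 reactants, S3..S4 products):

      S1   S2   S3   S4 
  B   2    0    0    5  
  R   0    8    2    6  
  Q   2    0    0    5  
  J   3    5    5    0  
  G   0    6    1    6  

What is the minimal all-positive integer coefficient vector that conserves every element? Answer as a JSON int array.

B: 5·2+3·0 = 10 | 6·0+2·5 = 10
R: 5·0+3·8 = 24 | 6·2+2·6 = 24
Q: 5·2+3·0 = 10 | 6·0+2·5 = 10
J: 5·3+3·5 = 30 | 6·5+2·0 = 30
G: 5·0+3·6 = 18 | 6·1+2·6 = 18
gcd(5,3,6,2) = 1

Coefficients: [5, 3, 6, 2]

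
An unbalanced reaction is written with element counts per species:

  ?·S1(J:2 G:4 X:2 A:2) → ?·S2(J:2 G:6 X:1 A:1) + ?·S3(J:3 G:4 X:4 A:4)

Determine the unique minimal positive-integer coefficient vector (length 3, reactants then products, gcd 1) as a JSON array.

J: 5·2 = 10 | 2·2+2·3 = 10
G: 5·4 = 20 | 2·6+2·4 = 20
X: 5·2 = 10 | 2·1+2·4 = 10
A: 5·2 = 10 | 2·1+2·4 = 10
gcd(5,2,2) = 1

Coefficients: [5, 2, 2]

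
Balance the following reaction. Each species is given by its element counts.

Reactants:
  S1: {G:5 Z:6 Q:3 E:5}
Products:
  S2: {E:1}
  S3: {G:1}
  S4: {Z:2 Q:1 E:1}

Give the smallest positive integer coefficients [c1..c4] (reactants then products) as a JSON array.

Coefficients: [1, 2, 5, 3]

G: 1·5 = 5 | 2·0+5·1+3·0 = 5
Z: 1·6 = 6 | 2·0+5·0+3·2 = 6
Q: 1·3 = 3 | 2·0+5·0+3·1 = 3
E: 1·5 = 5 | 2·1+5·0+3·1 = 5
gcd(1,2,5,3) = 1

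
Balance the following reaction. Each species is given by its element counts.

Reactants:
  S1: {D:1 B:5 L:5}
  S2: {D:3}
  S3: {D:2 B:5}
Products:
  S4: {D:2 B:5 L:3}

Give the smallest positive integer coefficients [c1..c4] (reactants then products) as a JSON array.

Coefficients: [3, 1, 2, 5]

D: 3·1+1·3+2·2 = 10 | 5·2 = 10
B: 3·5+1·0+2·5 = 25 | 5·5 = 25
L: 3·5+1·0+2·0 = 15 | 5·3 = 15
gcd(3,1,2,5) = 1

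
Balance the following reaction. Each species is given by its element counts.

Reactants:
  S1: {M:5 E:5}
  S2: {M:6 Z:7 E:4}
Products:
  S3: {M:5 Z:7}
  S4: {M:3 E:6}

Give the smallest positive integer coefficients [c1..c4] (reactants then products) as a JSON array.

M: 2·5+5·6 = 40 | 5·5+5·3 = 40
Z: 2·0+5·7 = 35 | 5·7+5·0 = 35
E: 2·5+5·4 = 30 | 5·0+5·6 = 30
gcd(2,5,5,5) = 1

Coefficients: [2, 5, 5, 5]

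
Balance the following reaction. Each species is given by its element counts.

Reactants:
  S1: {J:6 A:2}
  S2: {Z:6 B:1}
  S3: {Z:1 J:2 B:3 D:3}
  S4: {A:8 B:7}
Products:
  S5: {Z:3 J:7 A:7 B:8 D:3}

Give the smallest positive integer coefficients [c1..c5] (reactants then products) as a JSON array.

Z: 5·0+2·6+6·1+4·0 = 18 | 6·3 = 18
J: 5·6+2·0+6·2+4·0 = 42 | 6·7 = 42
A: 5·2+2·0+6·0+4·8 = 42 | 6·7 = 42
B: 5·0+2·1+6·3+4·7 = 48 | 6·8 = 48
D: 5·0+2·0+6·3+4·0 = 18 | 6·3 = 18
gcd(5,2,6,4,6) = 1

Coefficients: [5, 2, 6, 4, 6]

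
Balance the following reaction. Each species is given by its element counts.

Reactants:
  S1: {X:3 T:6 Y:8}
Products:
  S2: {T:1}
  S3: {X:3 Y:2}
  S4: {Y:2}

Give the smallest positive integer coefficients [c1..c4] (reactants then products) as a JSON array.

X: 1·3 = 3 | 6·0+1·3+3·0 = 3
T: 1·6 = 6 | 6·1+1·0+3·0 = 6
Y: 1·8 = 8 | 6·0+1·2+3·2 = 8
gcd(1,6,1,3) = 1

Coefficients: [1, 6, 1, 3]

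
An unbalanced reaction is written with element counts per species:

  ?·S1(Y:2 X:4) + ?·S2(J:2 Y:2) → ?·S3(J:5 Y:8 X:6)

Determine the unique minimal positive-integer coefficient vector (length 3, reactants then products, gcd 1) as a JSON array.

Coefficients: [3, 5, 2]

J: 3·0+5·2 = 10 | 2·5 = 10
Y: 3·2+5·2 = 16 | 2·8 = 16
X: 3·4+5·0 = 12 | 2·6 = 12
gcd(3,5,2) = 1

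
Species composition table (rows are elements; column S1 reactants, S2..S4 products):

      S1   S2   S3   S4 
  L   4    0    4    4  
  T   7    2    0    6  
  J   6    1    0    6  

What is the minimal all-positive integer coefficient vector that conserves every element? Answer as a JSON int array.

L: 6·4 = 24 | 6·0+1·4+5·4 = 24
T: 6·7 = 42 | 6·2+1·0+5·6 = 42
J: 6·6 = 36 | 6·1+1·0+5·6 = 36
gcd(6,6,1,5) = 1

Coefficients: [6, 6, 1, 5]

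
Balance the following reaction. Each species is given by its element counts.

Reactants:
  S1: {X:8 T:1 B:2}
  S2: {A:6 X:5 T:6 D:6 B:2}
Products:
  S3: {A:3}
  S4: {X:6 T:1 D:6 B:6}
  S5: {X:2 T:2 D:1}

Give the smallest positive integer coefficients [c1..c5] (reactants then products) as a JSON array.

A: 1·0+2·6 = 12 | 4·3+1·0+6·0 = 12
X: 1·8+2·5 = 18 | 4·0+1·6+6·2 = 18
T: 1·1+2·6 = 13 | 4·0+1·1+6·2 = 13
D: 1·0+2·6 = 12 | 4·0+1·6+6·1 = 12
B: 1·2+2·2 = 6 | 4·0+1·6+6·0 = 6
gcd(1,2,4,1,6) = 1

Coefficients: [1, 2, 4, 1, 6]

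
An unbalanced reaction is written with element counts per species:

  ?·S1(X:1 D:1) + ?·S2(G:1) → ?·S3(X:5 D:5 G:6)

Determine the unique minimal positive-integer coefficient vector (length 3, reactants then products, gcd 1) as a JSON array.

Coefficients: [5, 6, 1]

X: 5·1+6·0 = 5 | 1·5 = 5
D: 5·1+6·0 = 5 | 1·5 = 5
G: 5·0+6·1 = 6 | 1·6 = 6
gcd(5,6,1) = 1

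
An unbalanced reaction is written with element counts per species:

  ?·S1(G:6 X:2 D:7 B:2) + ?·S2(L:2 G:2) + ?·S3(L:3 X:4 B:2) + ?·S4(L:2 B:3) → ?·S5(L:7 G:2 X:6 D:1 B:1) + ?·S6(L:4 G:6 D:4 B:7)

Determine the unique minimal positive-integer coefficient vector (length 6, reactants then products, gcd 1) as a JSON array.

Coefficients: [2, 5, 2, 5, 2, 3]

L: 2·0+5·2+2·3+5·2 = 26 | 2·7+3·4 = 26
G: 2·6+5·2+2·0+5·0 = 22 | 2·2+3·6 = 22
X: 2·2+5·0+2·4+5·0 = 12 | 2·6+3·0 = 12
D: 2·7+5·0+2·0+5·0 = 14 | 2·1+3·4 = 14
B: 2·2+5·0+2·2+5·3 = 23 | 2·1+3·7 = 23
gcd(2,5,2,5,2,3) = 1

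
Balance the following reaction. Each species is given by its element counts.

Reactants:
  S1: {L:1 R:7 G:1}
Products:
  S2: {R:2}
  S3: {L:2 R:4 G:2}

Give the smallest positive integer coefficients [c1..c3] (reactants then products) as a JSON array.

Coefficients: [2, 5, 1]

L: 2·1 = 2 | 5·0+1·2 = 2
R: 2·7 = 14 | 5·2+1·4 = 14
G: 2·1 = 2 | 5·0+1·2 = 2
gcd(2,5,1) = 1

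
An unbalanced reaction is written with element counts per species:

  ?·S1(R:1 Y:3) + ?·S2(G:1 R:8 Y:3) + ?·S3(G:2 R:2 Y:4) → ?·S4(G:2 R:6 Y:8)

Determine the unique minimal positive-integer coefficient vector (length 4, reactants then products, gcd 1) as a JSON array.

G: 6·0+2·1+4·2 = 10 | 5·2 = 10
R: 6·1+2·8+4·2 = 30 | 5·6 = 30
Y: 6·3+2·3+4·4 = 40 | 5·8 = 40
gcd(6,2,4,5) = 1

Coefficients: [6, 2, 4, 5]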